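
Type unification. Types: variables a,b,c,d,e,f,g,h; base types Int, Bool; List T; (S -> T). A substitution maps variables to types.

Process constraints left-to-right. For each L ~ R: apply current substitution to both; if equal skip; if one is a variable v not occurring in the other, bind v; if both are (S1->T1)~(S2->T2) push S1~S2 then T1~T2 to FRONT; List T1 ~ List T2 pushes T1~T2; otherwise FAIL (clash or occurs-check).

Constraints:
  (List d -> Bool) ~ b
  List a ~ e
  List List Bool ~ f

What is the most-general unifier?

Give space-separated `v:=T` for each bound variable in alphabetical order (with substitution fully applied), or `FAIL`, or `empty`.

Answer: b:=(List d -> Bool) e:=List a f:=List List Bool

Derivation:
step 1: unify (List d -> Bool) ~ b  [subst: {-} | 2 pending]
  bind b := (List d -> Bool)
step 2: unify List a ~ e  [subst: {b:=(List d -> Bool)} | 1 pending]
  bind e := List a
step 3: unify List List Bool ~ f  [subst: {b:=(List d -> Bool), e:=List a} | 0 pending]
  bind f := List List Bool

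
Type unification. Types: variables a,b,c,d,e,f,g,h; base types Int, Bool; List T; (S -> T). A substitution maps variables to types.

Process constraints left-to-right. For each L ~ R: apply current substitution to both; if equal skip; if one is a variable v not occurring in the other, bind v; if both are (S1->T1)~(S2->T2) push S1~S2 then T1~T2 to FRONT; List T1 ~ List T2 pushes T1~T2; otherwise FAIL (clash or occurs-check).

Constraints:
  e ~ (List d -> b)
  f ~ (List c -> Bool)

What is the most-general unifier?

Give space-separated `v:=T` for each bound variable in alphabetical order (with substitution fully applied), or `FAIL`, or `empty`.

step 1: unify e ~ (List d -> b)  [subst: {-} | 1 pending]
  bind e := (List d -> b)
step 2: unify f ~ (List c -> Bool)  [subst: {e:=(List d -> b)} | 0 pending]
  bind f := (List c -> Bool)

Answer: e:=(List d -> b) f:=(List c -> Bool)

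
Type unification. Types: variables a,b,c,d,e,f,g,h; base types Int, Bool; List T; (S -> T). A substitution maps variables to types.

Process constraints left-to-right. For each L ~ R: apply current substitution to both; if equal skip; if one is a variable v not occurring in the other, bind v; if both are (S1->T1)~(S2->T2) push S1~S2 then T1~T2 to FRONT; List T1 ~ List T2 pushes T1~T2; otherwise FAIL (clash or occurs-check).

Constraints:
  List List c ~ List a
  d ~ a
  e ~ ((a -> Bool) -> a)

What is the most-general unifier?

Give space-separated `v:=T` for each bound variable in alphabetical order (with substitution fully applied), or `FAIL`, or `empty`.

Answer: a:=List c d:=List c e:=((List c -> Bool) -> List c)

Derivation:
step 1: unify List List c ~ List a  [subst: {-} | 2 pending]
  -> decompose List: push List c~a
step 2: unify List c ~ a  [subst: {-} | 2 pending]
  bind a := List c
step 3: unify d ~ List c  [subst: {a:=List c} | 1 pending]
  bind d := List c
step 4: unify e ~ ((List c -> Bool) -> List c)  [subst: {a:=List c, d:=List c} | 0 pending]
  bind e := ((List c -> Bool) -> List c)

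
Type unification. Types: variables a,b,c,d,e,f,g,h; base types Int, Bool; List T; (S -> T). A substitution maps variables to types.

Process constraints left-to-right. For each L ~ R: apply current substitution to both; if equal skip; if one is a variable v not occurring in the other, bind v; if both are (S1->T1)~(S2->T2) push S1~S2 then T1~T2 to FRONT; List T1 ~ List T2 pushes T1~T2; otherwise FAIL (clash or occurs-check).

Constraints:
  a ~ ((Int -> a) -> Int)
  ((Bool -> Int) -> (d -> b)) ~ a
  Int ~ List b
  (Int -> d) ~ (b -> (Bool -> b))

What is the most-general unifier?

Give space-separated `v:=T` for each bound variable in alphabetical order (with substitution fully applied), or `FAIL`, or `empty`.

Answer: FAIL

Derivation:
step 1: unify a ~ ((Int -> a) -> Int)  [subst: {-} | 3 pending]
  occurs-check fail: a in ((Int -> a) -> Int)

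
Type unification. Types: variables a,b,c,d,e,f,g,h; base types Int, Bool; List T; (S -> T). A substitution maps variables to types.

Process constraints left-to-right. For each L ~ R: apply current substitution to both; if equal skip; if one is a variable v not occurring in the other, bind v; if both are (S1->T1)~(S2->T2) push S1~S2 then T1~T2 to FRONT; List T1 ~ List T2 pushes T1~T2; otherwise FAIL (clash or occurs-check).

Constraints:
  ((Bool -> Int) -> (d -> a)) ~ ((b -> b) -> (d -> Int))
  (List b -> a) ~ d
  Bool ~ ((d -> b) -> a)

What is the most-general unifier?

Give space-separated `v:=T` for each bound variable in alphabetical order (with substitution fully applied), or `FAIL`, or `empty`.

step 1: unify ((Bool -> Int) -> (d -> a)) ~ ((b -> b) -> (d -> Int))  [subst: {-} | 2 pending]
  -> decompose arrow: push (Bool -> Int)~(b -> b), (d -> a)~(d -> Int)
step 2: unify (Bool -> Int) ~ (b -> b)  [subst: {-} | 3 pending]
  -> decompose arrow: push Bool~b, Int~b
step 3: unify Bool ~ b  [subst: {-} | 4 pending]
  bind b := Bool
step 4: unify Int ~ Bool  [subst: {b:=Bool} | 3 pending]
  clash: Int vs Bool

Answer: FAIL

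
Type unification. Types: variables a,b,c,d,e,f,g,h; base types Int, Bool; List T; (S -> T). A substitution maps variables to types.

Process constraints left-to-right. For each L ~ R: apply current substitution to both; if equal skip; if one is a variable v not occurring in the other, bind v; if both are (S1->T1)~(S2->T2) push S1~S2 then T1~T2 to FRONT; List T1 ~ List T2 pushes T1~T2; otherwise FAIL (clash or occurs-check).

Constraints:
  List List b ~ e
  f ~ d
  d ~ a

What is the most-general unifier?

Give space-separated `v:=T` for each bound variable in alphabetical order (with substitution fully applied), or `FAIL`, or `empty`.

step 1: unify List List b ~ e  [subst: {-} | 2 pending]
  bind e := List List b
step 2: unify f ~ d  [subst: {e:=List List b} | 1 pending]
  bind f := d
step 3: unify d ~ a  [subst: {e:=List List b, f:=d} | 0 pending]
  bind d := a

Answer: d:=a e:=List List b f:=a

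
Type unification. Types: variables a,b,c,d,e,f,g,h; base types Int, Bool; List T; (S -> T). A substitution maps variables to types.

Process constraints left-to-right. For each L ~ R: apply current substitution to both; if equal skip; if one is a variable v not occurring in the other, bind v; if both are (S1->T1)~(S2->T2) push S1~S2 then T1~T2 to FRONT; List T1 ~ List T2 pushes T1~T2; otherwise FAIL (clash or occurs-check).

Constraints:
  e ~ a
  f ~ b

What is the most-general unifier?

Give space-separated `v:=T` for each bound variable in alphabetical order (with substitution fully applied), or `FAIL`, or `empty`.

step 1: unify e ~ a  [subst: {-} | 1 pending]
  bind e := a
step 2: unify f ~ b  [subst: {e:=a} | 0 pending]
  bind f := b

Answer: e:=a f:=b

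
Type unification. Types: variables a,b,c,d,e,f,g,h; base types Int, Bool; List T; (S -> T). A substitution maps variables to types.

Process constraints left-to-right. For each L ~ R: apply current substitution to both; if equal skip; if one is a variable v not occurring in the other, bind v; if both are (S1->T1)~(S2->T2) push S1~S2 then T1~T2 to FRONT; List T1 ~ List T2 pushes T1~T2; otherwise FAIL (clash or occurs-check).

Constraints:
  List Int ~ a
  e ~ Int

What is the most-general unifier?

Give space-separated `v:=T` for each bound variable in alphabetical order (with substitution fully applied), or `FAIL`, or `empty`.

Answer: a:=List Int e:=Int

Derivation:
step 1: unify List Int ~ a  [subst: {-} | 1 pending]
  bind a := List Int
step 2: unify e ~ Int  [subst: {a:=List Int} | 0 pending]
  bind e := Int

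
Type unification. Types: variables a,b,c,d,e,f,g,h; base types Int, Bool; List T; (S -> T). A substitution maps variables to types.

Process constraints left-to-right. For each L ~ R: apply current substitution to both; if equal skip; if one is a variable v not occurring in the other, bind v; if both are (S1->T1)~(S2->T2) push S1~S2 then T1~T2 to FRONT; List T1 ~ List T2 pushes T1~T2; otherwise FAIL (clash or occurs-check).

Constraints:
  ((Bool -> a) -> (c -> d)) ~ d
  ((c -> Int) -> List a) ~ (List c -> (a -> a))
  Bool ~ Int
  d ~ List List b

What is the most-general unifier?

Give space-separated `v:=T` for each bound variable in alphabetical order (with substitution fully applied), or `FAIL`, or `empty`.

step 1: unify ((Bool -> a) -> (c -> d)) ~ d  [subst: {-} | 3 pending]
  occurs-check fail

Answer: FAIL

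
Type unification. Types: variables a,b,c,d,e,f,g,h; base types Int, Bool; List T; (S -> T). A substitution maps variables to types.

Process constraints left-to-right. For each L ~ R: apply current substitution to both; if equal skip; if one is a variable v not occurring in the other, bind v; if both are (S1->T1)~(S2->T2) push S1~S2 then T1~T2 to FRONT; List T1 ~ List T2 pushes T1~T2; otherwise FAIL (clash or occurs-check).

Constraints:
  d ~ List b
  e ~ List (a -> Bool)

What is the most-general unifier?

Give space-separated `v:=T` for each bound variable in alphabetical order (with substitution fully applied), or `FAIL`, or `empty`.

Answer: d:=List b e:=List (a -> Bool)

Derivation:
step 1: unify d ~ List b  [subst: {-} | 1 pending]
  bind d := List b
step 2: unify e ~ List (a -> Bool)  [subst: {d:=List b} | 0 pending]
  bind e := List (a -> Bool)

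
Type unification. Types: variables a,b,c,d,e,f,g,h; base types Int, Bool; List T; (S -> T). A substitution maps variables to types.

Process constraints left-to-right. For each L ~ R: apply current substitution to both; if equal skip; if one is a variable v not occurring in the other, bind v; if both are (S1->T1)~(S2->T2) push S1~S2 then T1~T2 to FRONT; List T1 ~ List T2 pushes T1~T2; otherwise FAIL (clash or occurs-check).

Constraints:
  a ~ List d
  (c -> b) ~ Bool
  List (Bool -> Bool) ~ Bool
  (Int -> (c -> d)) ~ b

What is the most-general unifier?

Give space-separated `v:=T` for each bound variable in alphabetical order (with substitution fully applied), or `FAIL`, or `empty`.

Answer: FAIL

Derivation:
step 1: unify a ~ List d  [subst: {-} | 3 pending]
  bind a := List d
step 2: unify (c -> b) ~ Bool  [subst: {a:=List d} | 2 pending]
  clash: (c -> b) vs Bool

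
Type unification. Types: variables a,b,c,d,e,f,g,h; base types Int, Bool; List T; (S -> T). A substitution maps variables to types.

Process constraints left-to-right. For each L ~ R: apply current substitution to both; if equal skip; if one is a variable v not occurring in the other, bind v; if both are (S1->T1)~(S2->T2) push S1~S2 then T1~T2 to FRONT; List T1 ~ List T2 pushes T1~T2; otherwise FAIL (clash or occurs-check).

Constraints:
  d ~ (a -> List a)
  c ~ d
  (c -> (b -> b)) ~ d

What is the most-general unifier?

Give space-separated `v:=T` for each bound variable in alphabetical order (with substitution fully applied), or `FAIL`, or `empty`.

step 1: unify d ~ (a -> List a)  [subst: {-} | 2 pending]
  bind d := (a -> List a)
step 2: unify c ~ (a -> List a)  [subst: {d:=(a -> List a)} | 1 pending]
  bind c := (a -> List a)
step 3: unify ((a -> List a) -> (b -> b)) ~ (a -> List a)  [subst: {d:=(a -> List a), c:=(a -> List a)} | 0 pending]
  -> decompose arrow: push (a -> List a)~a, (b -> b)~List a
step 4: unify (a -> List a) ~ a  [subst: {d:=(a -> List a), c:=(a -> List a)} | 1 pending]
  occurs-check fail

Answer: FAIL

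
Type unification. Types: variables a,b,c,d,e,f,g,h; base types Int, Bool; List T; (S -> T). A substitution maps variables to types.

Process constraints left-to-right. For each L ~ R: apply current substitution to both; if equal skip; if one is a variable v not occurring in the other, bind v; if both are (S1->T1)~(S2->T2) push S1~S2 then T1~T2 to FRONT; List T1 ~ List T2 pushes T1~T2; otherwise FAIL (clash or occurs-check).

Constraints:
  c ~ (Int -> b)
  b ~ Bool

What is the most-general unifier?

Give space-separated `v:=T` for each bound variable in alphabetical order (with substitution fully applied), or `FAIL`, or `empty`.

step 1: unify c ~ (Int -> b)  [subst: {-} | 1 pending]
  bind c := (Int -> b)
step 2: unify b ~ Bool  [subst: {c:=(Int -> b)} | 0 pending]
  bind b := Bool

Answer: b:=Bool c:=(Int -> Bool)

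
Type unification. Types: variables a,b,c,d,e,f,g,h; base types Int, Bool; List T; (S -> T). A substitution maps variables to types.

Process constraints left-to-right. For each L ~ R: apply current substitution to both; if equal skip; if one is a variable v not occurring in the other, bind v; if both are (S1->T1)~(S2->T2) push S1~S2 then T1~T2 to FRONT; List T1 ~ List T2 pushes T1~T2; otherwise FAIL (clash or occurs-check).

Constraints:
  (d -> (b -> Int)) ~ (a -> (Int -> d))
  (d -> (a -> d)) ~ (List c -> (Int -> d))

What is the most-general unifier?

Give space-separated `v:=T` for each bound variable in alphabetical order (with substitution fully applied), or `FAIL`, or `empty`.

step 1: unify (d -> (b -> Int)) ~ (a -> (Int -> d))  [subst: {-} | 1 pending]
  -> decompose arrow: push d~a, (b -> Int)~(Int -> d)
step 2: unify d ~ a  [subst: {-} | 2 pending]
  bind d := a
step 3: unify (b -> Int) ~ (Int -> a)  [subst: {d:=a} | 1 pending]
  -> decompose arrow: push b~Int, Int~a
step 4: unify b ~ Int  [subst: {d:=a} | 2 pending]
  bind b := Int
step 5: unify Int ~ a  [subst: {d:=a, b:=Int} | 1 pending]
  bind a := Int
step 6: unify (Int -> (Int -> Int)) ~ (List c -> (Int -> Int))  [subst: {d:=a, b:=Int, a:=Int} | 0 pending]
  -> decompose arrow: push Int~List c, (Int -> Int)~(Int -> Int)
step 7: unify Int ~ List c  [subst: {d:=a, b:=Int, a:=Int} | 1 pending]
  clash: Int vs List c

Answer: FAIL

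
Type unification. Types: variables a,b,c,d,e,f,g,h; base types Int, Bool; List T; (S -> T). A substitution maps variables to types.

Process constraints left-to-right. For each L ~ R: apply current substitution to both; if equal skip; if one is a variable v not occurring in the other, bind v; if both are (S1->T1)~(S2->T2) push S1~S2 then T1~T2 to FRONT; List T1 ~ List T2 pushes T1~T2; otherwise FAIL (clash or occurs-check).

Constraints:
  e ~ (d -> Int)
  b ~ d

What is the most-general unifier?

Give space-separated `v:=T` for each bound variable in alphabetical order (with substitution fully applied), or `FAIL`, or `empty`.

Answer: b:=d e:=(d -> Int)

Derivation:
step 1: unify e ~ (d -> Int)  [subst: {-} | 1 pending]
  bind e := (d -> Int)
step 2: unify b ~ d  [subst: {e:=(d -> Int)} | 0 pending]
  bind b := d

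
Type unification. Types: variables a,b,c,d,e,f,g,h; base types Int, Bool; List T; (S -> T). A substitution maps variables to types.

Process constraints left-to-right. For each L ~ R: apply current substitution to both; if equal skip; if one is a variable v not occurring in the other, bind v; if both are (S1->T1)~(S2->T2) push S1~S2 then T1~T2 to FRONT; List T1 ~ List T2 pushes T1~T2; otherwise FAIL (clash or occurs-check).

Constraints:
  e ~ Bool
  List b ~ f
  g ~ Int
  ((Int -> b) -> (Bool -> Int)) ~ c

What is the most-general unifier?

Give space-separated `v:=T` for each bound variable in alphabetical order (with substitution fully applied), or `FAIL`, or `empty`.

Answer: c:=((Int -> b) -> (Bool -> Int)) e:=Bool f:=List b g:=Int

Derivation:
step 1: unify e ~ Bool  [subst: {-} | 3 pending]
  bind e := Bool
step 2: unify List b ~ f  [subst: {e:=Bool} | 2 pending]
  bind f := List b
step 3: unify g ~ Int  [subst: {e:=Bool, f:=List b} | 1 pending]
  bind g := Int
step 4: unify ((Int -> b) -> (Bool -> Int)) ~ c  [subst: {e:=Bool, f:=List b, g:=Int} | 0 pending]
  bind c := ((Int -> b) -> (Bool -> Int))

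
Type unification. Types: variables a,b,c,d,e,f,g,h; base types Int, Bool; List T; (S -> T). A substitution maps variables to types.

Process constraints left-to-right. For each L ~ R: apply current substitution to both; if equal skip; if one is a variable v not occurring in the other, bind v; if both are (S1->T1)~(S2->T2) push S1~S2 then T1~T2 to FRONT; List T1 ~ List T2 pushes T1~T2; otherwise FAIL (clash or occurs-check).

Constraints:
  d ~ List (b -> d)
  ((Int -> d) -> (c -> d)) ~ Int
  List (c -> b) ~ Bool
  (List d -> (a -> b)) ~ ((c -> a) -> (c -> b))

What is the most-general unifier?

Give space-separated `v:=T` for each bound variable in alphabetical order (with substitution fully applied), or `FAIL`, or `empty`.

Answer: FAIL

Derivation:
step 1: unify d ~ List (b -> d)  [subst: {-} | 3 pending]
  occurs-check fail: d in List (b -> d)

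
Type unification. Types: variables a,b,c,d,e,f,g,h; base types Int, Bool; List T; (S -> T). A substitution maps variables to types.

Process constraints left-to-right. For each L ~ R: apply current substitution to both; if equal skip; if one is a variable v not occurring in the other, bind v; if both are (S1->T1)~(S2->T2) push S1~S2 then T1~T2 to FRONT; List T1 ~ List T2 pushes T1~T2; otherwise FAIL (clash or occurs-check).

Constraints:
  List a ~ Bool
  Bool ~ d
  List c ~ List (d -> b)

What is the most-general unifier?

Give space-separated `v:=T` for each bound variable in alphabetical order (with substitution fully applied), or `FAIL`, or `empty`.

Answer: FAIL

Derivation:
step 1: unify List a ~ Bool  [subst: {-} | 2 pending]
  clash: List a vs Bool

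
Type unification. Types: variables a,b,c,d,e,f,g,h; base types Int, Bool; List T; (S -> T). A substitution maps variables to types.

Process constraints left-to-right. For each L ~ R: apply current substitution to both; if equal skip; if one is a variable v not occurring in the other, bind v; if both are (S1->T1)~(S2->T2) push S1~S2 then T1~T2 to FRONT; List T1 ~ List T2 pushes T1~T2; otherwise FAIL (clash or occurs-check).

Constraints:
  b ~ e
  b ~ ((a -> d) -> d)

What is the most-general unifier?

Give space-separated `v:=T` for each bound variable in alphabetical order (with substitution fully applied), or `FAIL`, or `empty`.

step 1: unify b ~ e  [subst: {-} | 1 pending]
  bind b := e
step 2: unify e ~ ((a -> d) -> d)  [subst: {b:=e} | 0 pending]
  bind e := ((a -> d) -> d)

Answer: b:=((a -> d) -> d) e:=((a -> d) -> d)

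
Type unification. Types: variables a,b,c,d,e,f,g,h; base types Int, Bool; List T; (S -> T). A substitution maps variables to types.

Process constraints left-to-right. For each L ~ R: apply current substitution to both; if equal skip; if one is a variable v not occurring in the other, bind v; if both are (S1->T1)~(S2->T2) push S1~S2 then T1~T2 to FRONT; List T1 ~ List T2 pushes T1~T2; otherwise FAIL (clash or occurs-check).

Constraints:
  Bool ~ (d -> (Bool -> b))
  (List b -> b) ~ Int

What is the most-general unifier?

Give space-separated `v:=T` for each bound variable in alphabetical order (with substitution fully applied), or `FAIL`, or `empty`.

Answer: FAIL

Derivation:
step 1: unify Bool ~ (d -> (Bool -> b))  [subst: {-} | 1 pending]
  clash: Bool vs (d -> (Bool -> b))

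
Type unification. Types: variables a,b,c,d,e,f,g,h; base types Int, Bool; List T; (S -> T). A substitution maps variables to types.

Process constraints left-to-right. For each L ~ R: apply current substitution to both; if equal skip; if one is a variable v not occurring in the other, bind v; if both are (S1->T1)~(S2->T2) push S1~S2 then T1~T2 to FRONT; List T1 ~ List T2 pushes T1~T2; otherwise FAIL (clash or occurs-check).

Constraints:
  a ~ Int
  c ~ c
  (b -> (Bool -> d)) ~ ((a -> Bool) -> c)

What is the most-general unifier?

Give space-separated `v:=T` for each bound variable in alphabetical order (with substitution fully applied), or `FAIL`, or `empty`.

Answer: a:=Int b:=(Int -> Bool) c:=(Bool -> d)

Derivation:
step 1: unify a ~ Int  [subst: {-} | 2 pending]
  bind a := Int
step 2: unify c ~ c  [subst: {a:=Int} | 1 pending]
  -> identical, skip
step 3: unify (b -> (Bool -> d)) ~ ((Int -> Bool) -> c)  [subst: {a:=Int} | 0 pending]
  -> decompose arrow: push b~(Int -> Bool), (Bool -> d)~c
step 4: unify b ~ (Int -> Bool)  [subst: {a:=Int} | 1 pending]
  bind b := (Int -> Bool)
step 5: unify (Bool -> d) ~ c  [subst: {a:=Int, b:=(Int -> Bool)} | 0 pending]
  bind c := (Bool -> d)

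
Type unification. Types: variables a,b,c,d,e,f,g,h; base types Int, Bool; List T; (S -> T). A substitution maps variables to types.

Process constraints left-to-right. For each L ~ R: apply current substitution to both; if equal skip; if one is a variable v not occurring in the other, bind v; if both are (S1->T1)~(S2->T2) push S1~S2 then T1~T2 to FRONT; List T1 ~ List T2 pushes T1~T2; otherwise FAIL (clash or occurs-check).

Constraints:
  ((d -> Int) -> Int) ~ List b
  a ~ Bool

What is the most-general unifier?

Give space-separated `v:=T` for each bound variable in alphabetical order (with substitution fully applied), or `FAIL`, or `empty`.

Answer: FAIL

Derivation:
step 1: unify ((d -> Int) -> Int) ~ List b  [subst: {-} | 1 pending]
  clash: ((d -> Int) -> Int) vs List b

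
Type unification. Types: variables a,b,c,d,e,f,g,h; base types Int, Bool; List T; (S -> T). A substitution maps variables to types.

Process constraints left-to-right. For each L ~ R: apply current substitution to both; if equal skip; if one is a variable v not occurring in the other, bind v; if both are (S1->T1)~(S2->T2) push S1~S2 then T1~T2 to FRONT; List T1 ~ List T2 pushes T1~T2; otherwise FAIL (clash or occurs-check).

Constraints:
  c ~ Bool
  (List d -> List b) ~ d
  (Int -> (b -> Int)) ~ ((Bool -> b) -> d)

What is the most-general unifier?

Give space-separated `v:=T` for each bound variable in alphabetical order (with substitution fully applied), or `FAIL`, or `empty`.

step 1: unify c ~ Bool  [subst: {-} | 2 pending]
  bind c := Bool
step 2: unify (List d -> List b) ~ d  [subst: {c:=Bool} | 1 pending]
  occurs-check fail

Answer: FAIL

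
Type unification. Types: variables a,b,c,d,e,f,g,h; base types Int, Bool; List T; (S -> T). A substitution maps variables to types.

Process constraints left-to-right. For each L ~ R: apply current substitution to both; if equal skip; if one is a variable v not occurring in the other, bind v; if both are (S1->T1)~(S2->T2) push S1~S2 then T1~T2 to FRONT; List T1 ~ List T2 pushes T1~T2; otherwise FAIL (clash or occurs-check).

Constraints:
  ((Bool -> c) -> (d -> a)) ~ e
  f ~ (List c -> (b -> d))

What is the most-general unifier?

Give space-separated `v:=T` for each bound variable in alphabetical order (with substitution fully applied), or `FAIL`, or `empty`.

Answer: e:=((Bool -> c) -> (d -> a)) f:=(List c -> (b -> d))

Derivation:
step 1: unify ((Bool -> c) -> (d -> a)) ~ e  [subst: {-} | 1 pending]
  bind e := ((Bool -> c) -> (d -> a))
step 2: unify f ~ (List c -> (b -> d))  [subst: {e:=((Bool -> c) -> (d -> a))} | 0 pending]
  bind f := (List c -> (b -> d))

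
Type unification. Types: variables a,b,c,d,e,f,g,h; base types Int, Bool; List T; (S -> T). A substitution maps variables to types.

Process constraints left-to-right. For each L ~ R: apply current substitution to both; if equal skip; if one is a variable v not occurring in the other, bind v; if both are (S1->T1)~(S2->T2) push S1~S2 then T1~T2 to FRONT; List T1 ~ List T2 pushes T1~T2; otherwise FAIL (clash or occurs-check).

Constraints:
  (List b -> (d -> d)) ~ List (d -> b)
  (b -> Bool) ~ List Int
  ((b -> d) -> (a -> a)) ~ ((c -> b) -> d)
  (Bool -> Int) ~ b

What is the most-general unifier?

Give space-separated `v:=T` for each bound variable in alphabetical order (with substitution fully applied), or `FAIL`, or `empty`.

step 1: unify (List b -> (d -> d)) ~ List (d -> b)  [subst: {-} | 3 pending]
  clash: (List b -> (d -> d)) vs List (d -> b)

Answer: FAIL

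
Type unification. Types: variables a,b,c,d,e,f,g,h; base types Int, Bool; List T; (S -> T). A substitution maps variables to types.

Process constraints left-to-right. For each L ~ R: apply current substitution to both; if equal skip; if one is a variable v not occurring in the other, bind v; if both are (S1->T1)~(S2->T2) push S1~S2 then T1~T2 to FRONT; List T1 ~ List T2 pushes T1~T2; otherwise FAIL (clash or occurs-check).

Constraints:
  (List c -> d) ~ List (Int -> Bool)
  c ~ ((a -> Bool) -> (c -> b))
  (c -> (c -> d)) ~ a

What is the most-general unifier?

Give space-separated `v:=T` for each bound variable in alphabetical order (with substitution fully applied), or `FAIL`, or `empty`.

step 1: unify (List c -> d) ~ List (Int -> Bool)  [subst: {-} | 2 pending]
  clash: (List c -> d) vs List (Int -> Bool)

Answer: FAIL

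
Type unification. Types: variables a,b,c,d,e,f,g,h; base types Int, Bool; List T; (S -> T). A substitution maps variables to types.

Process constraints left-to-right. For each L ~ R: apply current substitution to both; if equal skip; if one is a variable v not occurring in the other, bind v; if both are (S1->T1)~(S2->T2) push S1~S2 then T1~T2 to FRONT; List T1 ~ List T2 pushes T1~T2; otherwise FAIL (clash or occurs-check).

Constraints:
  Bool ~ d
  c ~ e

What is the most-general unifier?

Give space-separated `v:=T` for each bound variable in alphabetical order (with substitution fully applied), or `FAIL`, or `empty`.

step 1: unify Bool ~ d  [subst: {-} | 1 pending]
  bind d := Bool
step 2: unify c ~ e  [subst: {d:=Bool} | 0 pending]
  bind c := e

Answer: c:=e d:=Bool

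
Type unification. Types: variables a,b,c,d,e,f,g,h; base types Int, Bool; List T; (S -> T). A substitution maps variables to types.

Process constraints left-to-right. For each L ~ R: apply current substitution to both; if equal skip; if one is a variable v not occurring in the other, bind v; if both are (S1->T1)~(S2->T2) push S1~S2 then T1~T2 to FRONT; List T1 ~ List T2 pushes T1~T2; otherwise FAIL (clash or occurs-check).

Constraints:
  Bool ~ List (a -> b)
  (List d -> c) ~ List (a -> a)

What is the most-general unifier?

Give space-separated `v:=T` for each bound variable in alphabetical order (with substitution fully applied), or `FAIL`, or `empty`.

Answer: FAIL

Derivation:
step 1: unify Bool ~ List (a -> b)  [subst: {-} | 1 pending]
  clash: Bool vs List (a -> b)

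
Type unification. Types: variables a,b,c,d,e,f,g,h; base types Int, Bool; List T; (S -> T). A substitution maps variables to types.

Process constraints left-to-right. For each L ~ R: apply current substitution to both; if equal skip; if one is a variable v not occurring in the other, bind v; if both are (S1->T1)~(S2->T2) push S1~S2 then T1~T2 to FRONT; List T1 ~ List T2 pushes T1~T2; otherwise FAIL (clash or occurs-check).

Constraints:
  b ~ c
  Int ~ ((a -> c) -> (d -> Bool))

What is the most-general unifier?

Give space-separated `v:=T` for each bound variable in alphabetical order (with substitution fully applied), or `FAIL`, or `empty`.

step 1: unify b ~ c  [subst: {-} | 1 pending]
  bind b := c
step 2: unify Int ~ ((a -> c) -> (d -> Bool))  [subst: {b:=c} | 0 pending]
  clash: Int vs ((a -> c) -> (d -> Bool))

Answer: FAIL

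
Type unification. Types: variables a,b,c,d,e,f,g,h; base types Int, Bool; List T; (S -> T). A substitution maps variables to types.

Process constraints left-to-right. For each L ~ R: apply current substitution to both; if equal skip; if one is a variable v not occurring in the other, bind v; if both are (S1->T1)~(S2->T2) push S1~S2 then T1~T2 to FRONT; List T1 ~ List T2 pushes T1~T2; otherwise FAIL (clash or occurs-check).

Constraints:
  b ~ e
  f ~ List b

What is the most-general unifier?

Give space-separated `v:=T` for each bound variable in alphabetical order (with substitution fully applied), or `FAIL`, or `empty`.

step 1: unify b ~ e  [subst: {-} | 1 pending]
  bind b := e
step 2: unify f ~ List e  [subst: {b:=e} | 0 pending]
  bind f := List e

Answer: b:=e f:=List e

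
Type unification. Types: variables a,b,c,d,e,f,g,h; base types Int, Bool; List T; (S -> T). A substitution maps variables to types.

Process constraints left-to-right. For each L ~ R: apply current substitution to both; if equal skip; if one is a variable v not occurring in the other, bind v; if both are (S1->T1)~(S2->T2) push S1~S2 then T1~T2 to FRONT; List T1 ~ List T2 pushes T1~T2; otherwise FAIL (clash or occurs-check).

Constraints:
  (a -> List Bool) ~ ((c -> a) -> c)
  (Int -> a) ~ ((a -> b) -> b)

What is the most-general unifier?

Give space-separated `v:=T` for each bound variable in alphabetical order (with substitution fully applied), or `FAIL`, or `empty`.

step 1: unify (a -> List Bool) ~ ((c -> a) -> c)  [subst: {-} | 1 pending]
  -> decompose arrow: push a~(c -> a), List Bool~c
step 2: unify a ~ (c -> a)  [subst: {-} | 2 pending]
  occurs-check fail: a in (c -> a)

Answer: FAIL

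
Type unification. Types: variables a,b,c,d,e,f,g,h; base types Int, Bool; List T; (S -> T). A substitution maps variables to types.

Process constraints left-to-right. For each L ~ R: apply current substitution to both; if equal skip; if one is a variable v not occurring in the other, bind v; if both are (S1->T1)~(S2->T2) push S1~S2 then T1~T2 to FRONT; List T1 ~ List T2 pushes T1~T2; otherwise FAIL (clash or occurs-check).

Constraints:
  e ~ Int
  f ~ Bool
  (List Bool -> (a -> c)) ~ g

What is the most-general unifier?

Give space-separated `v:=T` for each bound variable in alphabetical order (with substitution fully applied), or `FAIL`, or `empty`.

Answer: e:=Int f:=Bool g:=(List Bool -> (a -> c))

Derivation:
step 1: unify e ~ Int  [subst: {-} | 2 pending]
  bind e := Int
step 2: unify f ~ Bool  [subst: {e:=Int} | 1 pending]
  bind f := Bool
step 3: unify (List Bool -> (a -> c)) ~ g  [subst: {e:=Int, f:=Bool} | 0 pending]
  bind g := (List Bool -> (a -> c))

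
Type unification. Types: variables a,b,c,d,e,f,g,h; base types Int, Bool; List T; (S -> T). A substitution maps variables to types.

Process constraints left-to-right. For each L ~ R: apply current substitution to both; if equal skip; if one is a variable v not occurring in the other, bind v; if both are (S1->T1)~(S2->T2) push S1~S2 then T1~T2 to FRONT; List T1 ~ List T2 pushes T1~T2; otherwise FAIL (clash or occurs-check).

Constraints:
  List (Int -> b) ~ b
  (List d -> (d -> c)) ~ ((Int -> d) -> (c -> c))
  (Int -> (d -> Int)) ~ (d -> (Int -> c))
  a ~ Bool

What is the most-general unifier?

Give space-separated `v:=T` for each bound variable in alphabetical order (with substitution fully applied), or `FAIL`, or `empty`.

step 1: unify List (Int -> b) ~ b  [subst: {-} | 3 pending]
  occurs-check fail

Answer: FAIL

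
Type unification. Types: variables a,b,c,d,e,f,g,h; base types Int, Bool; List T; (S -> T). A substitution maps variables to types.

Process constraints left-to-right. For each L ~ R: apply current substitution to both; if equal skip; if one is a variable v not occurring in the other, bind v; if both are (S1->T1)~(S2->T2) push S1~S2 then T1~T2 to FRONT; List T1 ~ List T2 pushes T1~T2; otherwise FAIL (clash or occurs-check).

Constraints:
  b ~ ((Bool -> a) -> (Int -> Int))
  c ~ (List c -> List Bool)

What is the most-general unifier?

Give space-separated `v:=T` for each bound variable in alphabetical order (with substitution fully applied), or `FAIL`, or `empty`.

Answer: FAIL

Derivation:
step 1: unify b ~ ((Bool -> a) -> (Int -> Int))  [subst: {-} | 1 pending]
  bind b := ((Bool -> a) -> (Int -> Int))
step 2: unify c ~ (List c -> List Bool)  [subst: {b:=((Bool -> a) -> (Int -> Int))} | 0 pending]
  occurs-check fail: c in (List c -> List Bool)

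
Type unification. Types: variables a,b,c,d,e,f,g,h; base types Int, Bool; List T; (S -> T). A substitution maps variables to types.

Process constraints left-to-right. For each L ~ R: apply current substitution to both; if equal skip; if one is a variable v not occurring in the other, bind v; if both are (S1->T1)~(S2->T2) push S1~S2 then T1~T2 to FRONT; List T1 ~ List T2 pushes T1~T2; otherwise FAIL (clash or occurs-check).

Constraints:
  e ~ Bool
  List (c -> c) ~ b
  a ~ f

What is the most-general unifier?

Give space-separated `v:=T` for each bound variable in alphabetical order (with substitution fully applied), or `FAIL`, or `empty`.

Answer: a:=f b:=List (c -> c) e:=Bool

Derivation:
step 1: unify e ~ Bool  [subst: {-} | 2 pending]
  bind e := Bool
step 2: unify List (c -> c) ~ b  [subst: {e:=Bool} | 1 pending]
  bind b := List (c -> c)
step 3: unify a ~ f  [subst: {e:=Bool, b:=List (c -> c)} | 0 pending]
  bind a := f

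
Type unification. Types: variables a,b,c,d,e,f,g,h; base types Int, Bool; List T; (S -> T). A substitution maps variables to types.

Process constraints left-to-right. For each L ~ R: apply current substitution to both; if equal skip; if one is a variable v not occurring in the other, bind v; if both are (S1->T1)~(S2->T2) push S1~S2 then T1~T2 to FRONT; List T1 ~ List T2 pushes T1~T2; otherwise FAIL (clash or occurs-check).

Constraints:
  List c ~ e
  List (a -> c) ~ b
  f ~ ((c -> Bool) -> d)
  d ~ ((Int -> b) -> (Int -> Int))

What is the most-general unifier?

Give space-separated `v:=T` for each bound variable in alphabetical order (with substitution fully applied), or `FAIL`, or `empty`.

Answer: b:=List (a -> c) d:=((Int -> List (a -> c)) -> (Int -> Int)) e:=List c f:=((c -> Bool) -> ((Int -> List (a -> c)) -> (Int -> Int)))

Derivation:
step 1: unify List c ~ e  [subst: {-} | 3 pending]
  bind e := List c
step 2: unify List (a -> c) ~ b  [subst: {e:=List c} | 2 pending]
  bind b := List (a -> c)
step 3: unify f ~ ((c -> Bool) -> d)  [subst: {e:=List c, b:=List (a -> c)} | 1 pending]
  bind f := ((c -> Bool) -> d)
step 4: unify d ~ ((Int -> List (a -> c)) -> (Int -> Int))  [subst: {e:=List c, b:=List (a -> c), f:=((c -> Bool) -> d)} | 0 pending]
  bind d := ((Int -> List (a -> c)) -> (Int -> Int))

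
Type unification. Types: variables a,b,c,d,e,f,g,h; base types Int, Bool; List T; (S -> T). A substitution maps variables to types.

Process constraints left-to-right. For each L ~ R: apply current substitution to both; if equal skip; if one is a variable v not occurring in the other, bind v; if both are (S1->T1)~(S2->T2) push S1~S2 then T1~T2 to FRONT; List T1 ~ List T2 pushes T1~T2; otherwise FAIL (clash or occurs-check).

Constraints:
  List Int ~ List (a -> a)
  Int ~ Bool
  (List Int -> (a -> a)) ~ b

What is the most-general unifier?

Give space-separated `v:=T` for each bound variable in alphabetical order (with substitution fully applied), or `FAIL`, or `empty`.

step 1: unify List Int ~ List (a -> a)  [subst: {-} | 2 pending]
  -> decompose List: push Int~(a -> a)
step 2: unify Int ~ (a -> a)  [subst: {-} | 2 pending]
  clash: Int vs (a -> a)

Answer: FAIL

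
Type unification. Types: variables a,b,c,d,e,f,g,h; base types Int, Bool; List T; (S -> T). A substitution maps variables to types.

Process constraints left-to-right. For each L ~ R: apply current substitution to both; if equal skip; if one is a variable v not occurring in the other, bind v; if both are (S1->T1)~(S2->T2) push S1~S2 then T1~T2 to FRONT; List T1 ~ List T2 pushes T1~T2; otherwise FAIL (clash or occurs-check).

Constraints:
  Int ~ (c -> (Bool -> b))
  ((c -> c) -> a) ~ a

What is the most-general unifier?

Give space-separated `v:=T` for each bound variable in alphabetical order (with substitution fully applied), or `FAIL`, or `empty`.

Answer: FAIL

Derivation:
step 1: unify Int ~ (c -> (Bool -> b))  [subst: {-} | 1 pending]
  clash: Int vs (c -> (Bool -> b))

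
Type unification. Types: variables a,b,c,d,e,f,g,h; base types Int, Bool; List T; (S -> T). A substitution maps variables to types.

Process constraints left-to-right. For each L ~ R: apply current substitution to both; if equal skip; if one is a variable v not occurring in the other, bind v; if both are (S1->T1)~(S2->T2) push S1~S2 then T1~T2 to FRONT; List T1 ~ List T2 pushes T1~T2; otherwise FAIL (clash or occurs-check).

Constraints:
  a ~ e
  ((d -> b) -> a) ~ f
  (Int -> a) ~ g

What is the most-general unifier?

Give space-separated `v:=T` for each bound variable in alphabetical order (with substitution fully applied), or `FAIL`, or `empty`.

Answer: a:=e f:=((d -> b) -> e) g:=(Int -> e)

Derivation:
step 1: unify a ~ e  [subst: {-} | 2 pending]
  bind a := e
step 2: unify ((d -> b) -> e) ~ f  [subst: {a:=e} | 1 pending]
  bind f := ((d -> b) -> e)
step 3: unify (Int -> e) ~ g  [subst: {a:=e, f:=((d -> b) -> e)} | 0 pending]
  bind g := (Int -> e)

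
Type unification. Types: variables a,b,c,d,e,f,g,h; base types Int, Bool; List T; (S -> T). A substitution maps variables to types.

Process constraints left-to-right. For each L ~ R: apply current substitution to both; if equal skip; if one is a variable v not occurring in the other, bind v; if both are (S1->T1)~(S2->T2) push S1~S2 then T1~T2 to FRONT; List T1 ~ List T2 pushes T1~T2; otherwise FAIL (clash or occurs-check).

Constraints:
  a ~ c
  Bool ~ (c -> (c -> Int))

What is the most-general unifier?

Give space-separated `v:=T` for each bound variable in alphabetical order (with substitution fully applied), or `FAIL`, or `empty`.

step 1: unify a ~ c  [subst: {-} | 1 pending]
  bind a := c
step 2: unify Bool ~ (c -> (c -> Int))  [subst: {a:=c} | 0 pending]
  clash: Bool vs (c -> (c -> Int))

Answer: FAIL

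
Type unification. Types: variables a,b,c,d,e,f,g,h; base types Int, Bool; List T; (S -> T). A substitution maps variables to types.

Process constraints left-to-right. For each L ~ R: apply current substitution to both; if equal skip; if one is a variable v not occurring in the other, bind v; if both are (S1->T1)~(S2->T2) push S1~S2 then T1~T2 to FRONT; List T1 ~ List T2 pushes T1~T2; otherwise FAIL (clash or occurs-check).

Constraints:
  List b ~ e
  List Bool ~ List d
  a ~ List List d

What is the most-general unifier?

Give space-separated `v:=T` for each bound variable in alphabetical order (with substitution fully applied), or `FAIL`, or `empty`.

step 1: unify List b ~ e  [subst: {-} | 2 pending]
  bind e := List b
step 2: unify List Bool ~ List d  [subst: {e:=List b} | 1 pending]
  -> decompose List: push Bool~d
step 3: unify Bool ~ d  [subst: {e:=List b} | 1 pending]
  bind d := Bool
step 4: unify a ~ List List Bool  [subst: {e:=List b, d:=Bool} | 0 pending]
  bind a := List List Bool

Answer: a:=List List Bool d:=Bool e:=List b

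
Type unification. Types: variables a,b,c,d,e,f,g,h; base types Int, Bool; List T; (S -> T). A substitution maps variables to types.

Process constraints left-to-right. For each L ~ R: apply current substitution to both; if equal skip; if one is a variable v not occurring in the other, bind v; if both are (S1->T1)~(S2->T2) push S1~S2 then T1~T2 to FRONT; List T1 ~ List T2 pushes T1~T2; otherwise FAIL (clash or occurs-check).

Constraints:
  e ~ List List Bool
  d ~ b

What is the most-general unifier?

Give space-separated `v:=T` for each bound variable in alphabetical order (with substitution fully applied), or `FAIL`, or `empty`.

step 1: unify e ~ List List Bool  [subst: {-} | 1 pending]
  bind e := List List Bool
step 2: unify d ~ b  [subst: {e:=List List Bool} | 0 pending]
  bind d := b

Answer: d:=b e:=List List Bool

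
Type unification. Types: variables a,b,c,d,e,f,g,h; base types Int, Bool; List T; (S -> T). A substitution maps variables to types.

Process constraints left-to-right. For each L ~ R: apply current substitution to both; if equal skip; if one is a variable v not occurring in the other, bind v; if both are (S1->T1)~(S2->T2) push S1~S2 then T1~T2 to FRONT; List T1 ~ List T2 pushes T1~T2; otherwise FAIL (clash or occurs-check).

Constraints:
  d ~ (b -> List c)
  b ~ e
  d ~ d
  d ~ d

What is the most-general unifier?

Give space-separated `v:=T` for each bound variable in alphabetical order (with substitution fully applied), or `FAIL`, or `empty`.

Answer: b:=e d:=(e -> List c)

Derivation:
step 1: unify d ~ (b -> List c)  [subst: {-} | 3 pending]
  bind d := (b -> List c)
step 2: unify b ~ e  [subst: {d:=(b -> List c)} | 2 pending]
  bind b := e
step 3: unify (e -> List c) ~ (e -> List c)  [subst: {d:=(b -> List c), b:=e} | 1 pending]
  -> identical, skip
step 4: unify (e -> List c) ~ (e -> List c)  [subst: {d:=(b -> List c), b:=e} | 0 pending]
  -> identical, skip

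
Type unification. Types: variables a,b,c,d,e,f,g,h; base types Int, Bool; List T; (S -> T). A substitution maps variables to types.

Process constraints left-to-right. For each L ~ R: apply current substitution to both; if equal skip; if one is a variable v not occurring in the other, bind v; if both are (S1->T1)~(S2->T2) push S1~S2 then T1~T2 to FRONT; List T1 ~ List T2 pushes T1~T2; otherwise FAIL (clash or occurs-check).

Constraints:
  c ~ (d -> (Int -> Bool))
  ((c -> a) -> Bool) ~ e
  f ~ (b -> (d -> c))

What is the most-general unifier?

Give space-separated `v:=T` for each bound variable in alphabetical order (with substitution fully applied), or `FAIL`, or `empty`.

step 1: unify c ~ (d -> (Int -> Bool))  [subst: {-} | 2 pending]
  bind c := (d -> (Int -> Bool))
step 2: unify (((d -> (Int -> Bool)) -> a) -> Bool) ~ e  [subst: {c:=(d -> (Int -> Bool))} | 1 pending]
  bind e := (((d -> (Int -> Bool)) -> a) -> Bool)
step 3: unify f ~ (b -> (d -> (d -> (Int -> Bool))))  [subst: {c:=(d -> (Int -> Bool)), e:=(((d -> (Int -> Bool)) -> a) -> Bool)} | 0 pending]
  bind f := (b -> (d -> (d -> (Int -> Bool))))

Answer: c:=(d -> (Int -> Bool)) e:=(((d -> (Int -> Bool)) -> a) -> Bool) f:=(b -> (d -> (d -> (Int -> Bool))))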